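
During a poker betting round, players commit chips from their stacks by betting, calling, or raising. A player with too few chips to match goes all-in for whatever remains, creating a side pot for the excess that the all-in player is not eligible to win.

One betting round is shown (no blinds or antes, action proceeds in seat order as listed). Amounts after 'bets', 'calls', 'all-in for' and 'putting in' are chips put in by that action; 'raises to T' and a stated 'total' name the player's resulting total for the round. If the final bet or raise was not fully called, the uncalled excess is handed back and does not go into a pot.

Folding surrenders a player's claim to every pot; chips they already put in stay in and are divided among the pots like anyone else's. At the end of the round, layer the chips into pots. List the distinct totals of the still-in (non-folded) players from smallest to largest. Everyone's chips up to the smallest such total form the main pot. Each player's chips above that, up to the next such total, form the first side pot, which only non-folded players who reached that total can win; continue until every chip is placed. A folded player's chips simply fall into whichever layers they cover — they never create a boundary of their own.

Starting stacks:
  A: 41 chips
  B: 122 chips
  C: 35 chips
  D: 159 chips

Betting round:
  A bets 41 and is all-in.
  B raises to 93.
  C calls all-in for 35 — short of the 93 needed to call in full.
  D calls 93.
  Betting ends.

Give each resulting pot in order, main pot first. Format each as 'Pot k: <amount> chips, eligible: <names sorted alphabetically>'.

Contributions: A=41, B=93, C=35, D=93
Pot levels (distinct totals of non-folded players): 35, 41, 93
Layer 1-35: 35 each from A, B, C, D = 35*4 = 140 chips; eligible A, B, C, D
Layer 36-41: 6 each from A, B, D = 6*3 = 18 chips; eligible A, B, D
Layer 42-93: 52 each from B, D = 52*2 = 104 chips; eligible B, D

Pot 1: 140 chips, eligible: A, B, C, D
Pot 2: 18 chips, eligible: A, B, D
Pot 3: 104 chips, eligible: B, D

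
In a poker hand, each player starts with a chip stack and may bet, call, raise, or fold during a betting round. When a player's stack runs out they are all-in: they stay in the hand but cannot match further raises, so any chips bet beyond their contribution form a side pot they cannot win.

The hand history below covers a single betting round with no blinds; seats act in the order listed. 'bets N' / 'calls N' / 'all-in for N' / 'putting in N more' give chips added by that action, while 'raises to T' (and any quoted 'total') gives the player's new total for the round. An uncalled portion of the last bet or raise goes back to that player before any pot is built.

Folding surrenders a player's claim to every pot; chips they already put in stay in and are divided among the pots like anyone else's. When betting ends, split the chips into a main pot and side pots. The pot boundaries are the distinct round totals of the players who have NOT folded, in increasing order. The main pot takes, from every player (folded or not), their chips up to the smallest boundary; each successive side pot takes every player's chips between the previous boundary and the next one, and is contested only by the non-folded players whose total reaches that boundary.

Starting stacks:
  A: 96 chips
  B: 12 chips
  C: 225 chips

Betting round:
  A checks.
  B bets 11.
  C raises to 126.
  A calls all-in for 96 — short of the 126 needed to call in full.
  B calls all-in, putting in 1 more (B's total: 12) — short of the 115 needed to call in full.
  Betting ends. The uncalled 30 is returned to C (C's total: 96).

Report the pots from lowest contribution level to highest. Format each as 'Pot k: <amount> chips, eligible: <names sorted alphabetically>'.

Contributions (after 30 returned to C): A=96, B=12, C=96
Pot levels (distinct totals of non-folded players): 12, 96
Layer 1-12: 12 each from A, B, C = 12*3 = 36 chips; eligible A, B, C
Layer 13-96: 84 each from A, C = 84*2 = 168 chips; eligible A, C

Pot 1: 36 chips, eligible: A, B, C
Pot 2: 168 chips, eligible: A, C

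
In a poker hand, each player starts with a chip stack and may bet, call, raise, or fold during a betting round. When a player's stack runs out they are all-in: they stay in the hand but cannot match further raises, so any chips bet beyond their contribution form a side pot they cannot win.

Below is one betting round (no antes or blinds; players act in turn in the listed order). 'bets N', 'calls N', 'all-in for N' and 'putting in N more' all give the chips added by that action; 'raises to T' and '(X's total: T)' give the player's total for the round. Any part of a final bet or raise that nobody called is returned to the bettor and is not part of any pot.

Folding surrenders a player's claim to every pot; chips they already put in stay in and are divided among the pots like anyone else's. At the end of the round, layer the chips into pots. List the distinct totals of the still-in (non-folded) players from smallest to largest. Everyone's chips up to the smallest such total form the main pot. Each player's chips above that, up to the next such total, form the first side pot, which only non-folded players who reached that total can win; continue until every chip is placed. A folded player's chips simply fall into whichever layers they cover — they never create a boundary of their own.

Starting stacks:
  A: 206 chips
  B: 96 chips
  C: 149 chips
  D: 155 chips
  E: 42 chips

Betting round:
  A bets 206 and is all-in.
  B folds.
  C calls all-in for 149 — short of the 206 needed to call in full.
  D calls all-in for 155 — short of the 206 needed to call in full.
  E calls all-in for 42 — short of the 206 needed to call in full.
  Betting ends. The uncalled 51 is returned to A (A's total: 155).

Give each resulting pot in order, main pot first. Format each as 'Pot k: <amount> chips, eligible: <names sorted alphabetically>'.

Pot 1: 168 chips, eligible: A, C, D, E
Pot 2: 321 chips, eligible: A, C, D
Pot 3: 12 chips, eligible: A, D

Derivation:
Contributions (after 51 returned to A): A=155, C=149, D=155, E=42
Folded: B
Pot levels (distinct totals of non-folded players): 42, 149, 155
Layer 1-42: 42 each from A, C, D, E = 42*4 = 168 chips; eligible A, C, D, E
Layer 43-149: 107 each from A, C, D = 107*3 = 321 chips; eligible A, C, D
Layer 150-155: 6 each from A, D = 6*2 = 12 chips; eligible A, D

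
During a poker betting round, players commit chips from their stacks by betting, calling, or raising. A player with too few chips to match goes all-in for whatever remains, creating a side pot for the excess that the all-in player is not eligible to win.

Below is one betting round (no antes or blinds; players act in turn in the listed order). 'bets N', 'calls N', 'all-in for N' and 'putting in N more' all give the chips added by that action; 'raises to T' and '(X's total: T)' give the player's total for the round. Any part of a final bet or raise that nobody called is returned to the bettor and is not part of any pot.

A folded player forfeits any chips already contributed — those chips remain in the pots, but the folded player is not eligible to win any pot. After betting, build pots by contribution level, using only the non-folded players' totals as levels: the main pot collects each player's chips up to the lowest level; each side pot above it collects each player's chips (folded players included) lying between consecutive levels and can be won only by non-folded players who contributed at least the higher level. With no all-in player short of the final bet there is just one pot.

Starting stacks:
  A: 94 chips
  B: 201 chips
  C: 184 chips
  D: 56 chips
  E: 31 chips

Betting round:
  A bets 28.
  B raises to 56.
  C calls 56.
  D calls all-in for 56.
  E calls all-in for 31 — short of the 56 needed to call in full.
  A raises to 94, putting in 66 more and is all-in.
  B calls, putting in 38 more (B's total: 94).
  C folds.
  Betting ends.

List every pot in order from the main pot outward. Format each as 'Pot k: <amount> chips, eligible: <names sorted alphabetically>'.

Contributions: A=94, B=94, C=56, D=56, E=31
Folded: C
Pot levels (distinct totals of non-folded players): 31, 56, 94
Layer 1-31: 31 each from A, B, C, D, E = 31*5 = 155 chips; eligible A, B, D, E
Layer 32-56: 25 each from A, B, C, D = 25*4 = 100 chips; eligible A, B, D
Layer 57-94: 38 each from A, B = 38*2 = 76 chips; eligible A, B

Pot 1: 155 chips, eligible: A, B, D, E
Pot 2: 100 chips, eligible: A, B, D
Pot 3: 76 chips, eligible: A, B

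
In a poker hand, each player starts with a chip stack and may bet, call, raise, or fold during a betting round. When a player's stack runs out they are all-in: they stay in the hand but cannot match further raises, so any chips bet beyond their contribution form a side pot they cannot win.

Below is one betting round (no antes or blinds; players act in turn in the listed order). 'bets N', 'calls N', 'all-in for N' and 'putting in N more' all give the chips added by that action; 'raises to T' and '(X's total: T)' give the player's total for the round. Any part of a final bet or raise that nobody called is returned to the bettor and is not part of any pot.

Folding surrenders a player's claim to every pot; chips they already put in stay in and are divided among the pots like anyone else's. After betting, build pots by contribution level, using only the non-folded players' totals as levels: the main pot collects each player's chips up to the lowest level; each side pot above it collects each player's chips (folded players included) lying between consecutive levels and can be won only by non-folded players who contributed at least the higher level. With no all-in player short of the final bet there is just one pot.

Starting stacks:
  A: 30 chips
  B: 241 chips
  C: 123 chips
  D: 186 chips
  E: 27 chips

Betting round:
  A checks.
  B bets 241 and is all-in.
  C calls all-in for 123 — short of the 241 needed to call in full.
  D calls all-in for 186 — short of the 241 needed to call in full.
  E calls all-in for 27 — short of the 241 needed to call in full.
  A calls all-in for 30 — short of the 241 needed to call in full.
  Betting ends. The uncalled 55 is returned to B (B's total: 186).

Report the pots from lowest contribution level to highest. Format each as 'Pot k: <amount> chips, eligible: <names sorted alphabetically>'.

Contributions (after 55 returned to B): A=30, B=186, C=123, D=186, E=27
Pot levels (distinct totals of non-folded players): 27, 30, 123, 186
Layer 1-27: 27 each from A, B, C, D, E = 27*5 = 135 chips; eligible A, B, C, D, E
Layer 28-30: 3 each from A, B, C, D = 3*4 = 12 chips; eligible A, B, C, D
Layer 31-123: 93 each from B, C, D = 93*3 = 279 chips; eligible B, C, D
Layer 124-186: 63 each from B, D = 63*2 = 126 chips; eligible B, D

Pot 1: 135 chips, eligible: A, B, C, D, E
Pot 2: 12 chips, eligible: A, B, C, D
Pot 3: 279 chips, eligible: B, C, D
Pot 4: 126 chips, eligible: B, D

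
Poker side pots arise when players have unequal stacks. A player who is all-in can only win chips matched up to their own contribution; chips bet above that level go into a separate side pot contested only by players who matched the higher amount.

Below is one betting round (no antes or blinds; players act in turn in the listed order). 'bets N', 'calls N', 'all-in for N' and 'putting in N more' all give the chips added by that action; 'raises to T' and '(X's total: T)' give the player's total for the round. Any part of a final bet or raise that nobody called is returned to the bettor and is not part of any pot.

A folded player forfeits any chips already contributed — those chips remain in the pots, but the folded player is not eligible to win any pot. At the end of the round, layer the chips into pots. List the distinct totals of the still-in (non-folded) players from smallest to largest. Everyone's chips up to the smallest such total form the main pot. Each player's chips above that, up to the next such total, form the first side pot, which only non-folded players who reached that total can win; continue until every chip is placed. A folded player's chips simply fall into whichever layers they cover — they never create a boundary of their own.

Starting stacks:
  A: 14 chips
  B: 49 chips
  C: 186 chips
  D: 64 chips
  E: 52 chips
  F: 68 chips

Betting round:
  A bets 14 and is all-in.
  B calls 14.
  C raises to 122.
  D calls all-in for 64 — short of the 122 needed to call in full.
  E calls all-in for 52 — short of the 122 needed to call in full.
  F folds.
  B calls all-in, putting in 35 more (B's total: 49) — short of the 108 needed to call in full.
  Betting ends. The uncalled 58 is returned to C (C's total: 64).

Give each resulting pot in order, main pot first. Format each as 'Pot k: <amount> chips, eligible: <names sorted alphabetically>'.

Pot 1: 70 chips, eligible: A, B, C, D, E
Pot 2: 140 chips, eligible: B, C, D, E
Pot 3: 9 chips, eligible: C, D, E
Pot 4: 24 chips, eligible: C, D

Derivation:
Contributions (after 58 returned to C): A=14, B=49, C=64, D=64, E=52
Folded: F
Pot levels (distinct totals of non-folded players): 14, 49, 52, 64
Layer 1-14: 14 each from A, B, C, D, E = 14*5 = 70 chips; eligible A, B, C, D, E
Layer 15-49: 35 each from B, C, D, E = 35*4 = 140 chips; eligible B, C, D, E
Layer 50-52: 3 each from C, D, E = 3*3 = 9 chips; eligible C, D, E
Layer 53-64: 12 each from C, D = 12*2 = 24 chips; eligible C, D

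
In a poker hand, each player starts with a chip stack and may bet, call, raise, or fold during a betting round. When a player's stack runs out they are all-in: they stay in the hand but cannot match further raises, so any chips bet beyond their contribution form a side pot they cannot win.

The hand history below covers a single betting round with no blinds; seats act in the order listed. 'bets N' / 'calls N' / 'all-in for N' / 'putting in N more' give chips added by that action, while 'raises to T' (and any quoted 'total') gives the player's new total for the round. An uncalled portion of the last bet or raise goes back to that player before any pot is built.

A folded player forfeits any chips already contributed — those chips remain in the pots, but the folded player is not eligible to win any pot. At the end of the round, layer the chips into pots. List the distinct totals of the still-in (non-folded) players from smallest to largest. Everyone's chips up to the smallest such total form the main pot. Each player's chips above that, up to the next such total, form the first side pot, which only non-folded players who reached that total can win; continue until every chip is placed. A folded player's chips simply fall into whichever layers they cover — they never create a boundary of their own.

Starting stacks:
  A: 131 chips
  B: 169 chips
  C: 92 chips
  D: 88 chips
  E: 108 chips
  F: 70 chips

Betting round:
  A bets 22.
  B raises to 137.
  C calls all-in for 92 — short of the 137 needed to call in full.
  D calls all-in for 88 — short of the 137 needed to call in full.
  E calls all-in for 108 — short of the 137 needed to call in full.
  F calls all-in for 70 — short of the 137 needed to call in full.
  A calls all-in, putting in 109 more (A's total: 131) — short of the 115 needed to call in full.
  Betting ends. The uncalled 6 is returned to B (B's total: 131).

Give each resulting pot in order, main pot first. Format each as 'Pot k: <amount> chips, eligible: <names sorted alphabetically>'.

Contributions (after 6 returned to B): A=131, B=131, C=92, D=88, E=108, F=70
Pot levels (distinct totals of non-folded players): 70, 88, 92, 108, 131
Layer 1-70: 70 each from A, B, C, D, E, F = 70*6 = 420 chips; eligible A, B, C, D, E, F
Layer 71-88: 18 each from A, B, C, D, E = 18*5 = 90 chips; eligible A, B, C, D, E
Layer 89-92: 4 each from A, B, C, E = 4*4 = 16 chips; eligible A, B, C, E
Layer 93-108: 16 each from A, B, E = 16*3 = 48 chips; eligible A, B, E
Layer 109-131: 23 each from A, B = 23*2 = 46 chips; eligible A, B

Pot 1: 420 chips, eligible: A, B, C, D, E, F
Pot 2: 90 chips, eligible: A, B, C, D, E
Pot 3: 16 chips, eligible: A, B, C, E
Pot 4: 48 chips, eligible: A, B, E
Pot 5: 46 chips, eligible: A, B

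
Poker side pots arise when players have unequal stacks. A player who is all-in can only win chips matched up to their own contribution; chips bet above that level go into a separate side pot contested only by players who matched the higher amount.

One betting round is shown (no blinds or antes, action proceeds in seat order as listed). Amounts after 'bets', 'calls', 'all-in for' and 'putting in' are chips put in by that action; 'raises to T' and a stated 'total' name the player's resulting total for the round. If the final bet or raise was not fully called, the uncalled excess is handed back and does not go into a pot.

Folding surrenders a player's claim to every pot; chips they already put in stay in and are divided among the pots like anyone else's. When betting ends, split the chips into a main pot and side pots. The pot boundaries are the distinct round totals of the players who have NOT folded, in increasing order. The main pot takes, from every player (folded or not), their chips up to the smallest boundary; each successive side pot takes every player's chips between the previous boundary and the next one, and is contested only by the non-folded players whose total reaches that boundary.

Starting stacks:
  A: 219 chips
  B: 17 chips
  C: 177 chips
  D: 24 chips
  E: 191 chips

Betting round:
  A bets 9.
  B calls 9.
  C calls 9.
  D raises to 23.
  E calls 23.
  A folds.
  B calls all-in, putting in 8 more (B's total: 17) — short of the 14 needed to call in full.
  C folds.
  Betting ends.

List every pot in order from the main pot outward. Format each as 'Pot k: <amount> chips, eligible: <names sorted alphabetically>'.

Contributions: A=9, B=17, C=9, D=23, E=23
Folded: A, C
Pot levels (distinct totals of non-folded players): 17, 23
Layer 1-17: A 9 + B 17 + C 9 + D 17 + E 17 = 69 chips; eligible B, D, E
Layer 18-23: 6 each from D, E = 6*2 = 12 chips; eligible D, E

Pot 1: 69 chips, eligible: B, D, E
Pot 2: 12 chips, eligible: D, E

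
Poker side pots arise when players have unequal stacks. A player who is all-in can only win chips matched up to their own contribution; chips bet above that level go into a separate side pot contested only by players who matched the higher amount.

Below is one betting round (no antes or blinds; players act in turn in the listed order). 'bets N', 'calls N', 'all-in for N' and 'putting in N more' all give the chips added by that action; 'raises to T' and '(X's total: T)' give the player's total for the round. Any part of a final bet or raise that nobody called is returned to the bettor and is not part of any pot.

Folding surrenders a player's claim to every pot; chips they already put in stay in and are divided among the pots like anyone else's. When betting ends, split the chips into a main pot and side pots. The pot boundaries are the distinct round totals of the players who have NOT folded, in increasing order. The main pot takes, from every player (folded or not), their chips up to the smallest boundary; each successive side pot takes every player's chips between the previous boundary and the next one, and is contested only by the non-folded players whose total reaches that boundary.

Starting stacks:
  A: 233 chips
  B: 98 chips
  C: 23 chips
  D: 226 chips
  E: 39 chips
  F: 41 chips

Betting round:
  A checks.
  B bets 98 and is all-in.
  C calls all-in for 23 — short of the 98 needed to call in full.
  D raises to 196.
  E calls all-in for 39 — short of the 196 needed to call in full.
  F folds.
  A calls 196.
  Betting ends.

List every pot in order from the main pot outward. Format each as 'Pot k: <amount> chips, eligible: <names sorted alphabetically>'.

Pot 1: 115 chips, eligible: A, B, C, D, E
Pot 2: 64 chips, eligible: A, B, D, E
Pot 3: 177 chips, eligible: A, B, D
Pot 4: 196 chips, eligible: A, D

Derivation:
Contributions: A=196, B=98, C=23, D=196, E=39
Folded: F
Pot levels (distinct totals of non-folded players): 23, 39, 98, 196
Layer 1-23: 23 each from A, B, C, D, E = 23*5 = 115 chips; eligible A, B, C, D, E
Layer 24-39: 16 each from A, B, D, E = 16*4 = 64 chips; eligible A, B, D, E
Layer 40-98: 59 each from A, B, D = 59*3 = 177 chips; eligible A, B, D
Layer 99-196: 98 each from A, D = 98*2 = 196 chips; eligible A, D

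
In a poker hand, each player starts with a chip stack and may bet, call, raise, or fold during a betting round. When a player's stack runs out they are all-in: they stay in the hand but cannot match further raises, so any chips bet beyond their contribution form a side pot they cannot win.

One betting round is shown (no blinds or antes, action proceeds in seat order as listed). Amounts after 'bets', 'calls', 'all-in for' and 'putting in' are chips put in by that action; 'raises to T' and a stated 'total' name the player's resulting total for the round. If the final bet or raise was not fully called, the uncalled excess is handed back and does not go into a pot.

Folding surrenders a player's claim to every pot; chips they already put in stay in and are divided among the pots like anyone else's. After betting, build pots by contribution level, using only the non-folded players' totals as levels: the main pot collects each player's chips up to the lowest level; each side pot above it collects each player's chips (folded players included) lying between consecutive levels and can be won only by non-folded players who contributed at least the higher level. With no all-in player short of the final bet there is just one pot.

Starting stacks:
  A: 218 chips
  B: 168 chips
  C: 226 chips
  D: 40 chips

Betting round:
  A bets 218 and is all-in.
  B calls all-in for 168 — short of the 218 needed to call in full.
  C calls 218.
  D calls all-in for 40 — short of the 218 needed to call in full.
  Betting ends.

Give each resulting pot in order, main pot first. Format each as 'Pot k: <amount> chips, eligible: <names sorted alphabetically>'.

Pot 1: 160 chips, eligible: A, B, C, D
Pot 2: 384 chips, eligible: A, B, C
Pot 3: 100 chips, eligible: A, C

Derivation:
Contributions: A=218, B=168, C=218, D=40
Pot levels (distinct totals of non-folded players): 40, 168, 218
Layer 1-40: 40 each from A, B, C, D = 40*4 = 160 chips; eligible A, B, C, D
Layer 41-168: 128 each from A, B, C = 128*3 = 384 chips; eligible A, B, C
Layer 169-218: 50 each from A, C = 50*2 = 100 chips; eligible A, C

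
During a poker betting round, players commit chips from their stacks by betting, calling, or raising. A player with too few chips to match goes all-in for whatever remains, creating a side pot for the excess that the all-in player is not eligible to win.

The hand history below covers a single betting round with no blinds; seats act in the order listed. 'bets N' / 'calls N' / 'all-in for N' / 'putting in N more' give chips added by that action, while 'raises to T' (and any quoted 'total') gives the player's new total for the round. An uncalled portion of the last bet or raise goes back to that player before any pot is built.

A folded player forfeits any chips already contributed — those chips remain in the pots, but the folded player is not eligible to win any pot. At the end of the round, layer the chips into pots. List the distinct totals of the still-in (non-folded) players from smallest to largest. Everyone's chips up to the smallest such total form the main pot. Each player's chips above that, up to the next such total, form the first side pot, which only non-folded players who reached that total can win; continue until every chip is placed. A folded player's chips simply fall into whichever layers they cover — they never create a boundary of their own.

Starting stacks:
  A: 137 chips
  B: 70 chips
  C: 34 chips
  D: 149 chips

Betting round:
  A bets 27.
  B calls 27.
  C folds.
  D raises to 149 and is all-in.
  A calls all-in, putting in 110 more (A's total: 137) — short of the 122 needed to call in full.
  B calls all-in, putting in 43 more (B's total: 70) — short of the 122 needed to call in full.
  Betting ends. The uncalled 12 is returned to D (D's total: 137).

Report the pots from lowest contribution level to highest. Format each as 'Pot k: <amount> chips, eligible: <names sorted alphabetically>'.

Contributions (after 12 returned to D): A=137, B=70, D=137
Folded: C
Pot levels (distinct totals of non-folded players): 70, 137
Layer 1-70: 70 each from A, B, D = 70*3 = 210 chips; eligible A, B, D
Layer 71-137: 67 each from A, D = 67*2 = 134 chips; eligible A, D

Pot 1: 210 chips, eligible: A, B, D
Pot 2: 134 chips, eligible: A, D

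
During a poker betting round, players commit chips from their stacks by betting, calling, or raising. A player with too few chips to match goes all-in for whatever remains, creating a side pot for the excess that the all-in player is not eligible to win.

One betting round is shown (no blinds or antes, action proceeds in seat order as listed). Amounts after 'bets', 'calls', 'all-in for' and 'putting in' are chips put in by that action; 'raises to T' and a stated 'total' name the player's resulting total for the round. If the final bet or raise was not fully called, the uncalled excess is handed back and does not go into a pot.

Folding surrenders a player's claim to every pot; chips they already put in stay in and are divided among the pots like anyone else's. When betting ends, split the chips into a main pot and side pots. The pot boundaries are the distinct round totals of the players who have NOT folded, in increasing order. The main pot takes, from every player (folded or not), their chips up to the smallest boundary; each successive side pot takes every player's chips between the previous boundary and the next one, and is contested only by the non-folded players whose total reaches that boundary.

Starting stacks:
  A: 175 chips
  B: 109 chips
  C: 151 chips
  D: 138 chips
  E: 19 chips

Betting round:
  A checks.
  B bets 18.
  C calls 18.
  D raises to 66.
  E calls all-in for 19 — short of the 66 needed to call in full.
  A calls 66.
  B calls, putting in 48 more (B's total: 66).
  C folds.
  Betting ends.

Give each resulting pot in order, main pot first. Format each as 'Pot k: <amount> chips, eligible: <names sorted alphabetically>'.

Pot 1: 94 chips, eligible: A, B, D, E
Pot 2: 141 chips, eligible: A, B, D

Derivation:
Contributions: A=66, B=66, C=18, D=66, E=19
Folded: C
Pot levels (distinct totals of non-folded players): 19, 66
Layer 1-19: A 19 + B 19 + C 18 + D 19 + E 19 = 94 chips; eligible A, B, D, E
Layer 20-66: 47 each from A, B, D = 47*3 = 141 chips; eligible A, B, D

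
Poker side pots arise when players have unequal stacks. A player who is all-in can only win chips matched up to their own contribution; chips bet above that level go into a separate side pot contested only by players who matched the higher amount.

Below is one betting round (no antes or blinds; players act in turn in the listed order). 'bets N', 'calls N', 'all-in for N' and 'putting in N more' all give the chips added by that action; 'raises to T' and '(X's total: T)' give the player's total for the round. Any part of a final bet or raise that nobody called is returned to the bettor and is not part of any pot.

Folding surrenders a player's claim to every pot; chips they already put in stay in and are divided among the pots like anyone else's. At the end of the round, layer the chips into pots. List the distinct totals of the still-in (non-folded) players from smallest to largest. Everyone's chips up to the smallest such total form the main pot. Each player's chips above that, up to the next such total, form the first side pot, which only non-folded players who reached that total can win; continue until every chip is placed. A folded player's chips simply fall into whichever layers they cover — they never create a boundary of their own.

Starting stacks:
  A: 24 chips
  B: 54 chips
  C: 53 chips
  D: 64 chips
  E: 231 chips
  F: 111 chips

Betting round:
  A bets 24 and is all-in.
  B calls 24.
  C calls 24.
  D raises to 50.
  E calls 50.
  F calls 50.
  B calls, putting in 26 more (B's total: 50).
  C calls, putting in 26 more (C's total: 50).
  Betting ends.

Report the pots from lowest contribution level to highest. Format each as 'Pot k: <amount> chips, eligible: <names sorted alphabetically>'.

Contributions: A=24, B=50, C=50, D=50, E=50, F=50
Pot levels (distinct totals of non-folded players): 24, 50
Layer 1-24: 24 each from A, B, C, D, E, F = 24*6 = 144 chips; eligible A, B, C, D, E, F
Layer 25-50: 26 each from B, C, D, E, F = 26*5 = 130 chips; eligible B, C, D, E, F

Pot 1: 144 chips, eligible: A, B, C, D, E, F
Pot 2: 130 chips, eligible: B, C, D, E, F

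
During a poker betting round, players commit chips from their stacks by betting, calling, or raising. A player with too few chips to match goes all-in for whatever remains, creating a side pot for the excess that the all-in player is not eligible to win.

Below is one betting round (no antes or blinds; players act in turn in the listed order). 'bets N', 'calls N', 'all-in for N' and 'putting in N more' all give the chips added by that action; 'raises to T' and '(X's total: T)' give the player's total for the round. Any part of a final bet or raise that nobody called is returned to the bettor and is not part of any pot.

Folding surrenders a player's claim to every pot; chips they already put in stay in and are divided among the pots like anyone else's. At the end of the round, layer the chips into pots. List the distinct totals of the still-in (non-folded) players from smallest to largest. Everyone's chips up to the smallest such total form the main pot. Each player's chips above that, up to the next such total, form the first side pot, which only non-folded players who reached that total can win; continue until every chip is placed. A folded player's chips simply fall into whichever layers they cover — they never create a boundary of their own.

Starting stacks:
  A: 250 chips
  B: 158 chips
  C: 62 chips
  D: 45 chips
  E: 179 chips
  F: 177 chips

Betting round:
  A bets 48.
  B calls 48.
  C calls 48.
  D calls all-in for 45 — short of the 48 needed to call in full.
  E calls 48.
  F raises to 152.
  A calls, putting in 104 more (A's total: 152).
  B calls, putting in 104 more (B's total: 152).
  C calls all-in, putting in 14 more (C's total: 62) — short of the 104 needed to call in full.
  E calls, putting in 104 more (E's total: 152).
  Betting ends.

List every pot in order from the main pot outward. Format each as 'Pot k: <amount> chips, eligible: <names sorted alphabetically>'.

Pot 1: 270 chips, eligible: A, B, C, D, E, F
Pot 2: 85 chips, eligible: A, B, C, E, F
Pot 3: 360 chips, eligible: A, B, E, F

Derivation:
Contributions: A=152, B=152, C=62, D=45, E=152, F=152
Pot levels (distinct totals of non-folded players): 45, 62, 152
Layer 1-45: 45 each from A, B, C, D, E, F = 45*6 = 270 chips; eligible A, B, C, D, E, F
Layer 46-62: 17 each from A, B, C, E, F = 17*5 = 85 chips; eligible A, B, C, E, F
Layer 63-152: 90 each from A, B, E, F = 90*4 = 360 chips; eligible A, B, E, F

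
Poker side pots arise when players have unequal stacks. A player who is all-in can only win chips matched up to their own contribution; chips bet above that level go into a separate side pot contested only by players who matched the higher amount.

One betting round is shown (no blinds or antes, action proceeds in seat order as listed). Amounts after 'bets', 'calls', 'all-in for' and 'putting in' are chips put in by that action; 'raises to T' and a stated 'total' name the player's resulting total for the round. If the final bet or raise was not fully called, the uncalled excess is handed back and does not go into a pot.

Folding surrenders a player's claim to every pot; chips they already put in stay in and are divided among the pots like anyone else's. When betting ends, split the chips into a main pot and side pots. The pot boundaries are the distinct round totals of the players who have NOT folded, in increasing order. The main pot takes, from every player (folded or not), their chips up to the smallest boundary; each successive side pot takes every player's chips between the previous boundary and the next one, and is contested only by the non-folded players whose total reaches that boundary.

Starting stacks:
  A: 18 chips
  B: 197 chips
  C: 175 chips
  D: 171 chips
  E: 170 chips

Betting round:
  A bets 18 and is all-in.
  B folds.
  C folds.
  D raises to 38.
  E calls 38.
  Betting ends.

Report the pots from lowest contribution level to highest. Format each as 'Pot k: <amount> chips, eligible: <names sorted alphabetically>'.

Pot 1: 54 chips, eligible: A, D, E
Pot 2: 40 chips, eligible: D, E

Derivation:
Contributions: A=18, D=38, E=38
Folded: B, C
Pot levels (distinct totals of non-folded players): 18, 38
Layer 1-18: 18 each from A, D, E = 18*3 = 54 chips; eligible A, D, E
Layer 19-38: 20 each from D, E = 20*2 = 40 chips; eligible D, E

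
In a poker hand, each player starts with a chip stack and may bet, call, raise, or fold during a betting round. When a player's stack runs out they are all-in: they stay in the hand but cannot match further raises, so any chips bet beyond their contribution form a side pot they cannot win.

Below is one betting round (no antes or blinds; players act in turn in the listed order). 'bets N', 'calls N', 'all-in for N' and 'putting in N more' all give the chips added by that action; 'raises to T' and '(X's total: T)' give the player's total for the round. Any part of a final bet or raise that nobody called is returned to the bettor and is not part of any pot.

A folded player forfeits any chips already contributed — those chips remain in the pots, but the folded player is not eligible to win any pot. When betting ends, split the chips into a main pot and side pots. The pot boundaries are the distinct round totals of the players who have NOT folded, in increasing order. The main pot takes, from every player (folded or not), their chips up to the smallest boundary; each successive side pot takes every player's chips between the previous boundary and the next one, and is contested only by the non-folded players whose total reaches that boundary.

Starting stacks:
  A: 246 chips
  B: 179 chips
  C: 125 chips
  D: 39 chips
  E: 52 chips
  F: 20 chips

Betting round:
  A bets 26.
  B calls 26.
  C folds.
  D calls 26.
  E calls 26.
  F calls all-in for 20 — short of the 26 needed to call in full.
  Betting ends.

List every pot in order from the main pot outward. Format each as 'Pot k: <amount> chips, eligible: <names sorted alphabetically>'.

Contributions: A=26, B=26, D=26, E=26, F=20
Folded: C
Pot levels (distinct totals of non-folded players): 20, 26
Layer 1-20: 20 each from A, B, D, E, F = 20*5 = 100 chips; eligible A, B, D, E, F
Layer 21-26: 6 each from A, B, D, E = 6*4 = 24 chips; eligible A, B, D, E

Pot 1: 100 chips, eligible: A, B, D, E, F
Pot 2: 24 chips, eligible: A, B, D, E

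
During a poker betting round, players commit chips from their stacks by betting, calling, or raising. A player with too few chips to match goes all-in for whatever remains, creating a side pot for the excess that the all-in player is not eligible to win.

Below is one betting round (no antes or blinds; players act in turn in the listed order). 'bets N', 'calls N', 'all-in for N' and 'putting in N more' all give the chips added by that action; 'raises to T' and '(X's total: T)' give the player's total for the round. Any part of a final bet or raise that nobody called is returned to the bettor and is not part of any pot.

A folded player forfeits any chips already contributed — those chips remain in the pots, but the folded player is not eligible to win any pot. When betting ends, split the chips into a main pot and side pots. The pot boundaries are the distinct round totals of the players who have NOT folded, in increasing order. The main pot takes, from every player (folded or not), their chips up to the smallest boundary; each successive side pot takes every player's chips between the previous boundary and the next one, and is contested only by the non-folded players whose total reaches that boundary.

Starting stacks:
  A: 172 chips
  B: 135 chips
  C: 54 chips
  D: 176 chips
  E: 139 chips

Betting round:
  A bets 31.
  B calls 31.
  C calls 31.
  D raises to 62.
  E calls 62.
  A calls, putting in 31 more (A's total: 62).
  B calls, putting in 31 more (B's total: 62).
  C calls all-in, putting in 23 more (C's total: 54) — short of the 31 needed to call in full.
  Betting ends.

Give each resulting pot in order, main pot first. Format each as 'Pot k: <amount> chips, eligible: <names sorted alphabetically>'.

Contributions: A=62, B=62, C=54, D=62, E=62
Pot levels (distinct totals of non-folded players): 54, 62
Layer 1-54: 54 each from A, B, C, D, E = 54*5 = 270 chips; eligible A, B, C, D, E
Layer 55-62: 8 each from A, B, D, E = 8*4 = 32 chips; eligible A, B, D, E

Pot 1: 270 chips, eligible: A, B, C, D, E
Pot 2: 32 chips, eligible: A, B, D, E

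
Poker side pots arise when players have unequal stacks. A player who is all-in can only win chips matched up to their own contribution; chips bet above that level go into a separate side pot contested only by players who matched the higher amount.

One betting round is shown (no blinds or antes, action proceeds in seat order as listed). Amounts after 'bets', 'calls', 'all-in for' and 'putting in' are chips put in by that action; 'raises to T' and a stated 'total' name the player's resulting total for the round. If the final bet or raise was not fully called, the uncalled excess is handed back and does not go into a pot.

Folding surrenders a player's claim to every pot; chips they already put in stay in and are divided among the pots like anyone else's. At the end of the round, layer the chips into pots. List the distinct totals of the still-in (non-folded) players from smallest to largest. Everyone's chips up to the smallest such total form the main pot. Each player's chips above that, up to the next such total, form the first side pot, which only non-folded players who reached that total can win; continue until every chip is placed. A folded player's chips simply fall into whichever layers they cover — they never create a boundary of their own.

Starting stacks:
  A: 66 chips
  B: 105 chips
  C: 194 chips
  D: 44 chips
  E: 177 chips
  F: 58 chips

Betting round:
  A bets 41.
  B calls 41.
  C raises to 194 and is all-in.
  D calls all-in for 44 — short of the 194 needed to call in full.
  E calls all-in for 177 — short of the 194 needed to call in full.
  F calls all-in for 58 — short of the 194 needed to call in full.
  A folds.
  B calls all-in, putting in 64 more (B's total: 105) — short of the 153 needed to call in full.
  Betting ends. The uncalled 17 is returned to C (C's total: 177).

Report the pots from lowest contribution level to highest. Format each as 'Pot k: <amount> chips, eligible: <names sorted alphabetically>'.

Pot 1: 261 chips, eligible: B, C, D, E, F
Pot 2: 56 chips, eligible: B, C, E, F
Pot 3: 141 chips, eligible: B, C, E
Pot 4: 144 chips, eligible: C, E

Derivation:
Contributions (after 17 returned to C): A=41, B=105, C=177, D=44, E=177, F=58
Folded: A
Pot levels (distinct totals of non-folded players): 44, 58, 105, 177
Layer 1-44: A 41 + B 44 + C 44 + D 44 + E 44 + F 44 = 261 chips; eligible B, C, D, E, F
Layer 45-58: 14 each from B, C, E, F = 14*4 = 56 chips; eligible B, C, E, F
Layer 59-105: 47 each from B, C, E = 47*3 = 141 chips; eligible B, C, E
Layer 106-177: 72 each from C, E = 72*2 = 144 chips; eligible C, E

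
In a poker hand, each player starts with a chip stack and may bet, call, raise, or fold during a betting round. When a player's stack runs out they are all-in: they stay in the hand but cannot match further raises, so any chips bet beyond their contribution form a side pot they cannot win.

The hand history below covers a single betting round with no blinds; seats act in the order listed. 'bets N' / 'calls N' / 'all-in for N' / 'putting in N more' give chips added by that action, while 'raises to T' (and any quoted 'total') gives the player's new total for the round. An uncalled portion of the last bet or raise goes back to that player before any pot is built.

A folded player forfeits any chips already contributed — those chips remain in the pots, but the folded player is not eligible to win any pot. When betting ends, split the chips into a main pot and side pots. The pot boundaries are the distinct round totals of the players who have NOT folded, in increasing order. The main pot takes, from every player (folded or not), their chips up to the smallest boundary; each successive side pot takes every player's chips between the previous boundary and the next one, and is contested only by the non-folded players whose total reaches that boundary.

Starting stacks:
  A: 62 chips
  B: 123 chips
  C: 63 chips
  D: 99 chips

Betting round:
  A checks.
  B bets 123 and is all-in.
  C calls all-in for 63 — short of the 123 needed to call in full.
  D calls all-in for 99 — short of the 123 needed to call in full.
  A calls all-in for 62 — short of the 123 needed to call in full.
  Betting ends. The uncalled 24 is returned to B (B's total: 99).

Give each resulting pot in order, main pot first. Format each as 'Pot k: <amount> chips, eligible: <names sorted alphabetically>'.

Pot 1: 248 chips, eligible: A, B, C, D
Pot 2: 3 chips, eligible: B, C, D
Pot 3: 72 chips, eligible: B, D

Derivation:
Contributions (after 24 returned to B): A=62, B=99, C=63, D=99
Pot levels (distinct totals of non-folded players): 62, 63, 99
Layer 1-62: 62 each from A, B, C, D = 62*4 = 248 chips; eligible A, B, C, D
Layer 63-63: 1 each from B, C, D = 1*3 = 3 chips; eligible B, C, D
Layer 64-99: 36 each from B, D = 36*2 = 72 chips; eligible B, D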